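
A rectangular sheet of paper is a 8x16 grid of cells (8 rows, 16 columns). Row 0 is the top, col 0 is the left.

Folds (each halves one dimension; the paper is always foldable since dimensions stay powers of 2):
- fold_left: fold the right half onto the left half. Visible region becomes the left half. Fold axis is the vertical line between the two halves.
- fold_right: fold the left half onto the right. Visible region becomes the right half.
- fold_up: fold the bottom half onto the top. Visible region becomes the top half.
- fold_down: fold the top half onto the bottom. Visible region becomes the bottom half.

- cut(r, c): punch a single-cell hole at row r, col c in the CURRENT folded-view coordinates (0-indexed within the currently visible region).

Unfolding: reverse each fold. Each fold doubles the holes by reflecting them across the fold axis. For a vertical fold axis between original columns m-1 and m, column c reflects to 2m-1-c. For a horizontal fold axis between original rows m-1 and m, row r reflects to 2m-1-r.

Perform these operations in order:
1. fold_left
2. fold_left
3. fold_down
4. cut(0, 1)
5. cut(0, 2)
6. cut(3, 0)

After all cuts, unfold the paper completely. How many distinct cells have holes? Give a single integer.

Op 1 fold_left: fold axis v@8; visible region now rows[0,8) x cols[0,8) = 8x8
Op 2 fold_left: fold axis v@4; visible region now rows[0,8) x cols[0,4) = 8x4
Op 3 fold_down: fold axis h@4; visible region now rows[4,8) x cols[0,4) = 4x4
Op 4 cut(0, 1): punch at orig (4,1); cuts so far [(4, 1)]; region rows[4,8) x cols[0,4) = 4x4
Op 5 cut(0, 2): punch at orig (4,2); cuts so far [(4, 1), (4, 2)]; region rows[4,8) x cols[0,4) = 4x4
Op 6 cut(3, 0): punch at orig (7,0); cuts so far [(4, 1), (4, 2), (7, 0)]; region rows[4,8) x cols[0,4) = 4x4
Unfold 1 (reflect across h@4): 6 holes -> [(0, 0), (3, 1), (3, 2), (4, 1), (4, 2), (7, 0)]
Unfold 2 (reflect across v@4): 12 holes -> [(0, 0), (0, 7), (3, 1), (3, 2), (3, 5), (3, 6), (4, 1), (4, 2), (4, 5), (4, 6), (7, 0), (7, 7)]
Unfold 3 (reflect across v@8): 24 holes -> [(0, 0), (0, 7), (0, 8), (0, 15), (3, 1), (3, 2), (3, 5), (3, 6), (3, 9), (3, 10), (3, 13), (3, 14), (4, 1), (4, 2), (4, 5), (4, 6), (4, 9), (4, 10), (4, 13), (4, 14), (7, 0), (7, 7), (7, 8), (7, 15)]

Answer: 24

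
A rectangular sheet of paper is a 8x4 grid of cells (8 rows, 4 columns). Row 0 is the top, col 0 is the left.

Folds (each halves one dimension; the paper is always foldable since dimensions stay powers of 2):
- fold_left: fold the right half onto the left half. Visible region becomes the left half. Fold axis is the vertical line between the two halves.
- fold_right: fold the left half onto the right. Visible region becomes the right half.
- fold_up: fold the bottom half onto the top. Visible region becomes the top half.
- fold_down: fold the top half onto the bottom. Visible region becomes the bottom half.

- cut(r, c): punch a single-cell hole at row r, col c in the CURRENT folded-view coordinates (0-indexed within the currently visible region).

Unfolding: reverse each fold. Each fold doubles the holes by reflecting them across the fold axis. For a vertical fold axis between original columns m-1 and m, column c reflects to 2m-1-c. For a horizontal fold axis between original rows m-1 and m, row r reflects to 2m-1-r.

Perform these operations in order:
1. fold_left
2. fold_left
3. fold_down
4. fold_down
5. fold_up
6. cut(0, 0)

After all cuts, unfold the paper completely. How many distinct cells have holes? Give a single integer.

Op 1 fold_left: fold axis v@2; visible region now rows[0,8) x cols[0,2) = 8x2
Op 2 fold_left: fold axis v@1; visible region now rows[0,8) x cols[0,1) = 8x1
Op 3 fold_down: fold axis h@4; visible region now rows[4,8) x cols[0,1) = 4x1
Op 4 fold_down: fold axis h@6; visible region now rows[6,8) x cols[0,1) = 2x1
Op 5 fold_up: fold axis h@7; visible region now rows[6,7) x cols[0,1) = 1x1
Op 6 cut(0, 0): punch at orig (6,0); cuts so far [(6, 0)]; region rows[6,7) x cols[0,1) = 1x1
Unfold 1 (reflect across h@7): 2 holes -> [(6, 0), (7, 0)]
Unfold 2 (reflect across h@6): 4 holes -> [(4, 0), (5, 0), (6, 0), (7, 0)]
Unfold 3 (reflect across h@4): 8 holes -> [(0, 0), (1, 0), (2, 0), (3, 0), (4, 0), (5, 0), (6, 0), (7, 0)]
Unfold 4 (reflect across v@1): 16 holes -> [(0, 0), (0, 1), (1, 0), (1, 1), (2, 0), (2, 1), (3, 0), (3, 1), (4, 0), (4, 1), (5, 0), (5, 1), (6, 0), (6, 1), (7, 0), (7, 1)]
Unfold 5 (reflect across v@2): 32 holes -> [(0, 0), (0, 1), (0, 2), (0, 3), (1, 0), (1, 1), (1, 2), (1, 3), (2, 0), (2, 1), (2, 2), (2, 3), (3, 0), (3, 1), (3, 2), (3, 3), (4, 0), (4, 1), (4, 2), (4, 3), (5, 0), (5, 1), (5, 2), (5, 3), (6, 0), (6, 1), (6, 2), (6, 3), (7, 0), (7, 1), (7, 2), (7, 3)]

Answer: 32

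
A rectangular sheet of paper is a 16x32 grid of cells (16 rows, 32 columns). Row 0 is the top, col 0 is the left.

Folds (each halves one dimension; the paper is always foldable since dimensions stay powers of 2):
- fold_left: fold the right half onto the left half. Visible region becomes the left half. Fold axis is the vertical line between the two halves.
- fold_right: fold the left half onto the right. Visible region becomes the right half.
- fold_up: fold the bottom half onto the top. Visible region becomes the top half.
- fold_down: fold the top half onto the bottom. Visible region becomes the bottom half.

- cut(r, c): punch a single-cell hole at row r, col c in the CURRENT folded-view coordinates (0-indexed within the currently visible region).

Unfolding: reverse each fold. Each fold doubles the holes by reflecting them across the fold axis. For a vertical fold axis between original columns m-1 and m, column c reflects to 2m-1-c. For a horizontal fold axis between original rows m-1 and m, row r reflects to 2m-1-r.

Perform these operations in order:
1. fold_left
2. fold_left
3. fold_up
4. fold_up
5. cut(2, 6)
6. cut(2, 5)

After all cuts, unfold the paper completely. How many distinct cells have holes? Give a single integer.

Answer: 32

Derivation:
Op 1 fold_left: fold axis v@16; visible region now rows[0,16) x cols[0,16) = 16x16
Op 2 fold_left: fold axis v@8; visible region now rows[0,16) x cols[0,8) = 16x8
Op 3 fold_up: fold axis h@8; visible region now rows[0,8) x cols[0,8) = 8x8
Op 4 fold_up: fold axis h@4; visible region now rows[0,4) x cols[0,8) = 4x8
Op 5 cut(2, 6): punch at orig (2,6); cuts so far [(2, 6)]; region rows[0,4) x cols[0,8) = 4x8
Op 6 cut(2, 5): punch at orig (2,5); cuts so far [(2, 5), (2, 6)]; region rows[0,4) x cols[0,8) = 4x8
Unfold 1 (reflect across h@4): 4 holes -> [(2, 5), (2, 6), (5, 5), (5, 6)]
Unfold 2 (reflect across h@8): 8 holes -> [(2, 5), (2, 6), (5, 5), (5, 6), (10, 5), (10, 6), (13, 5), (13, 6)]
Unfold 3 (reflect across v@8): 16 holes -> [(2, 5), (2, 6), (2, 9), (2, 10), (5, 5), (5, 6), (5, 9), (5, 10), (10, 5), (10, 6), (10, 9), (10, 10), (13, 5), (13, 6), (13, 9), (13, 10)]
Unfold 4 (reflect across v@16): 32 holes -> [(2, 5), (2, 6), (2, 9), (2, 10), (2, 21), (2, 22), (2, 25), (2, 26), (5, 5), (5, 6), (5, 9), (5, 10), (5, 21), (5, 22), (5, 25), (5, 26), (10, 5), (10, 6), (10, 9), (10, 10), (10, 21), (10, 22), (10, 25), (10, 26), (13, 5), (13, 6), (13, 9), (13, 10), (13, 21), (13, 22), (13, 25), (13, 26)]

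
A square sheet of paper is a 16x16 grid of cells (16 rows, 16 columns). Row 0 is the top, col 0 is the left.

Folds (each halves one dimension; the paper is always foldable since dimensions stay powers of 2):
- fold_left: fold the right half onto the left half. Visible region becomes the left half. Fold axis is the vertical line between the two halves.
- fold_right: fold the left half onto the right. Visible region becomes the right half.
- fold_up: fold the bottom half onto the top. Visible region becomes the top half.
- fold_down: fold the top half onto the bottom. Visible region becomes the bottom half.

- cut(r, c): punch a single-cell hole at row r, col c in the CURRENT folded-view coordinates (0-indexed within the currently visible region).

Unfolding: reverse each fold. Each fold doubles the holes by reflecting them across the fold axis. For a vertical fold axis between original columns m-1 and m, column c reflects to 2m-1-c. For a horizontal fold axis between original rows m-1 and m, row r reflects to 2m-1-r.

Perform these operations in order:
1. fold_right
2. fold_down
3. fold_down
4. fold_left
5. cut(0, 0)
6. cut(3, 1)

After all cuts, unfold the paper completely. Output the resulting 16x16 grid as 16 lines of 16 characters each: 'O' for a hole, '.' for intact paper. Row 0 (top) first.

Answer: .O....O..O....O.
................
................
O......OO......O
O......OO......O
................
................
.O....O..O....O.
.O....O..O....O.
................
................
O......OO......O
O......OO......O
................
................
.O....O..O....O.

Derivation:
Op 1 fold_right: fold axis v@8; visible region now rows[0,16) x cols[8,16) = 16x8
Op 2 fold_down: fold axis h@8; visible region now rows[8,16) x cols[8,16) = 8x8
Op 3 fold_down: fold axis h@12; visible region now rows[12,16) x cols[8,16) = 4x8
Op 4 fold_left: fold axis v@12; visible region now rows[12,16) x cols[8,12) = 4x4
Op 5 cut(0, 0): punch at orig (12,8); cuts so far [(12, 8)]; region rows[12,16) x cols[8,12) = 4x4
Op 6 cut(3, 1): punch at orig (15,9); cuts so far [(12, 8), (15, 9)]; region rows[12,16) x cols[8,12) = 4x4
Unfold 1 (reflect across v@12): 4 holes -> [(12, 8), (12, 15), (15, 9), (15, 14)]
Unfold 2 (reflect across h@12): 8 holes -> [(8, 9), (8, 14), (11, 8), (11, 15), (12, 8), (12, 15), (15, 9), (15, 14)]
Unfold 3 (reflect across h@8): 16 holes -> [(0, 9), (0, 14), (3, 8), (3, 15), (4, 8), (4, 15), (7, 9), (7, 14), (8, 9), (8, 14), (11, 8), (11, 15), (12, 8), (12, 15), (15, 9), (15, 14)]
Unfold 4 (reflect across v@8): 32 holes -> [(0, 1), (0, 6), (0, 9), (0, 14), (3, 0), (3, 7), (3, 8), (3, 15), (4, 0), (4, 7), (4, 8), (4, 15), (7, 1), (7, 6), (7, 9), (7, 14), (8, 1), (8, 6), (8, 9), (8, 14), (11, 0), (11, 7), (11, 8), (11, 15), (12, 0), (12, 7), (12, 8), (12, 15), (15, 1), (15, 6), (15, 9), (15, 14)]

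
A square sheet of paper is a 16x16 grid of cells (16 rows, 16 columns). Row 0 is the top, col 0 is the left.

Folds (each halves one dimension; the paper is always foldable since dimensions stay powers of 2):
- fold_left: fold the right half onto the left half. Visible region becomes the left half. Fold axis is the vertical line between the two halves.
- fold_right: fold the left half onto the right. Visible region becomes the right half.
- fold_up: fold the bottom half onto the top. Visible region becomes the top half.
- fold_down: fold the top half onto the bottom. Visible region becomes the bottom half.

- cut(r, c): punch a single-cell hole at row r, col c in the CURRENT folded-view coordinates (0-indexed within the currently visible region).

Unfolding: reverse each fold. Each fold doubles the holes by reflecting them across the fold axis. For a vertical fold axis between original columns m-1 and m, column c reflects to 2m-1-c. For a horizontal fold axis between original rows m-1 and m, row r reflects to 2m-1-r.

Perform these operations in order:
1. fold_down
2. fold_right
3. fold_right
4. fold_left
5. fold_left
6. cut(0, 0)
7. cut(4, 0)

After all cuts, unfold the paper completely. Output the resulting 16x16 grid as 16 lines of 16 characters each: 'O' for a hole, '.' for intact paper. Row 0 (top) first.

Op 1 fold_down: fold axis h@8; visible region now rows[8,16) x cols[0,16) = 8x16
Op 2 fold_right: fold axis v@8; visible region now rows[8,16) x cols[8,16) = 8x8
Op 3 fold_right: fold axis v@12; visible region now rows[8,16) x cols[12,16) = 8x4
Op 4 fold_left: fold axis v@14; visible region now rows[8,16) x cols[12,14) = 8x2
Op 5 fold_left: fold axis v@13; visible region now rows[8,16) x cols[12,13) = 8x1
Op 6 cut(0, 0): punch at orig (8,12); cuts so far [(8, 12)]; region rows[8,16) x cols[12,13) = 8x1
Op 7 cut(4, 0): punch at orig (12,12); cuts so far [(8, 12), (12, 12)]; region rows[8,16) x cols[12,13) = 8x1
Unfold 1 (reflect across v@13): 4 holes -> [(8, 12), (8, 13), (12, 12), (12, 13)]
Unfold 2 (reflect across v@14): 8 holes -> [(8, 12), (8, 13), (8, 14), (8, 15), (12, 12), (12, 13), (12, 14), (12, 15)]
Unfold 3 (reflect across v@12): 16 holes -> [(8, 8), (8, 9), (8, 10), (8, 11), (8, 12), (8, 13), (8, 14), (8, 15), (12, 8), (12, 9), (12, 10), (12, 11), (12, 12), (12, 13), (12, 14), (12, 15)]
Unfold 4 (reflect across v@8): 32 holes -> [(8, 0), (8, 1), (8, 2), (8, 3), (8, 4), (8, 5), (8, 6), (8, 7), (8, 8), (8, 9), (8, 10), (8, 11), (8, 12), (8, 13), (8, 14), (8, 15), (12, 0), (12, 1), (12, 2), (12, 3), (12, 4), (12, 5), (12, 6), (12, 7), (12, 8), (12, 9), (12, 10), (12, 11), (12, 12), (12, 13), (12, 14), (12, 15)]
Unfold 5 (reflect across h@8): 64 holes -> [(3, 0), (3, 1), (3, 2), (3, 3), (3, 4), (3, 5), (3, 6), (3, 7), (3, 8), (3, 9), (3, 10), (3, 11), (3, 12), (3, 13), (3, 14), (3, 15), (7, 0), (7, 1), (7, 2), (7, 3), (7, 4), (7, 5), (7, 6), (7, 7), (7, 8), (7, 9), (7, 10), (7, 11), (7, 12), (7, 13), (7, 14), (7, 15), (8, 0), (8, 1), (8, 2), (8, 3), (8, 4), (8, 5), (8, 6), (8, 7), (8, 8), (8, 9), (8, 10), (8, 11), (8, 12), (8, 13), (8, 14), (8, 15), (12, 0), (12, 1), (12, 2), (12, 3), (12, 4), (12, 5), (12, 6), (12, 7), (12, 8), (12, 9), (12, 10), (12, 11), (12, 12), (12, 13), (12, 14), (12, 15)]

Answer: ................
................
................
OOOOOOOOOOOOOOOO
................
................
................
OOOOOOOOOOOOOOOO
OOOOOOOOOOOOOOOO
................
................
................
OOOOOOOOOOOOOOOO
................
................
................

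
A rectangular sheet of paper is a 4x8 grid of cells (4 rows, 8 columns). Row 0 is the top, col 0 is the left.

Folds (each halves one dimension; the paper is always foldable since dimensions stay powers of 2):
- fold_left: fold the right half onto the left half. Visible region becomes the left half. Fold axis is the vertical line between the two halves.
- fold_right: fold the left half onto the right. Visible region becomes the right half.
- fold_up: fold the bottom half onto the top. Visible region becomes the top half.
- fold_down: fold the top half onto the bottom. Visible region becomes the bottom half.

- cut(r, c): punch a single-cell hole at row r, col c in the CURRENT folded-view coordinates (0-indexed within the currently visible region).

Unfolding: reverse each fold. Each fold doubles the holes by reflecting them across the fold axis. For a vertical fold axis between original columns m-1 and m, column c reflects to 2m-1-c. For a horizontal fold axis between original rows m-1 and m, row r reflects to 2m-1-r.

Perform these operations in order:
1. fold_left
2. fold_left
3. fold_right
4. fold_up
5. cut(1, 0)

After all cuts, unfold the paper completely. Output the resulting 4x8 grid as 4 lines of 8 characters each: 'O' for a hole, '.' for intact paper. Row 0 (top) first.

Answer: ........
OOOOOOOO
OOOOOOOO
........

Derivation:
Op 1 fold_left: fold axis v@4; visible region now rows[0,4) x cols[0,4) = 4x4
Op 2 fold_left: fold axis v@2; visible region now rows[0,4) x cols[0,2) = 4x2
Op 3 fold_right: fold axis v@1; visible region now rows[0,4) x cols[1,2) = 4x1
Op 4 fold_up: fold axis h@2; visible region now rows[0,2) x cols[1,2) = 2x1
Op 5 cut(1, 0): punch at orig (1,1); cuts so far [(1, 1)]; region rows[0,2) x cols[1,2) = 2x1
Unfold 1 (reflect across h@2): 2 holes -> [(1, 1), (2, 1)]
Unfold 2 (reflect across v@1): 4 holes -> [(1, 0), (1, 1), (2, 0), (2, 1)]
Unfold 3 (reflect across v@2): 8 holes -> [(1, 0), (1, 1), (1, 2), (1, 3), (2, 0), (2, 1), (2, 2), (2, 3)]
Unfold 4 (reflect across v@4): 16 holes -> [(1, 0), (1, 1), (1, 2), (1, 3), (1, 4), (1, 5), (1, 6), (1, 7), (2, 0), (2, 1), (2, 2), (2, 3), (2, 4), (2, 5), (2, 6), (2, 7)]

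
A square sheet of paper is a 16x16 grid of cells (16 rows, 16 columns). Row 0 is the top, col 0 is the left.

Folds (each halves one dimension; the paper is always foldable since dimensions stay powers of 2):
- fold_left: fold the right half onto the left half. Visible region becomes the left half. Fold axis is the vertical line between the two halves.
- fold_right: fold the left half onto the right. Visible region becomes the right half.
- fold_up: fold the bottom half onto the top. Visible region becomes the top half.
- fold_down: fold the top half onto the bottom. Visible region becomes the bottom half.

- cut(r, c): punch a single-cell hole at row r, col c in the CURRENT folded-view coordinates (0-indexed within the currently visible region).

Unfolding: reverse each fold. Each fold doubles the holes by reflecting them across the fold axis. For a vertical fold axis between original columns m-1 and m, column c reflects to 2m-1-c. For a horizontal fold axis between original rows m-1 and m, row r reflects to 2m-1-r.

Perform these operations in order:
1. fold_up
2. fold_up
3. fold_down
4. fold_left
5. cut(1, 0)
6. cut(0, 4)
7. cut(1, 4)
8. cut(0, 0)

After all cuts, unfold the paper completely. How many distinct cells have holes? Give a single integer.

Op 1 fold_up: fold axis h@8; visible region now rows[0,8) x cols[0,16) = 8x16
Op 2 fold_up: fold axis h@4; visible region now rows[0,4) x cols[0,16) = 4x16
Op 3 fold_down: fold axis h@2; visible region now rows[2,4) x cols[0,16) = 2x16
Op 4 fold_left: fold axis v@8; visible region now rows[2,4) x cols[0,8) = 2x8
Op 5 cut(1, 0): punch at orig (3,0); cuts so far [(3, 0)]; region rows[2,4) x cols[0,8) = 2x8
Op 6 cut(0, 4): punch at orig (2,4); cuts so far [(2, 4), (3, 0)]; region rows[2,4) x cols[0,8) = 2x8
Op 7 cut(1, 4): punch at orig (3,4); cuts so far [(2, 4), (3, 0), (3, 4)]; region rows[2,4) x cols[0,8) = 2x8
Op 8 cut(0, 0): punch at orig (2,0); cuts so far [(2, 0), (2, 4), (3, 0), (3, 4)]; region rows[2,4) x cols[0,8) = 2x8
Unfold 1 (reflect across v@8): 8 holes -> [(2, 0), (2, 4), (2, 11), (2, 15), (3, 0), (3, 4), (3, 11), (3, 15)]
Unfold 2 (reflect across h@2): 16 holes -> [(0, 0), (0, 4), (0, 11), (0, 15), (1, 0), (1, 4), (1, 11), (1, 15), (2, 0), (2, 4), (2, 11), (2, 15), (3, 0), (3, 4), (3, 11), (3, 15)]
Unfold 3 (reflect across h@4): 32 holes -> [(0, 0), (0, 4), (0, 11), (0, 15), (1, 0), (1, 4), (1, 11), (1, 15), (2, 0), (2, 4), (2, 11), (2, 15), (3, 0), (3, 4), (3, 11), (3, 15), (4, 0), (4, 4), (4, 11), (4, 15), (5, 0), (5, 4), (5, 11), (5, 15), (6, 0), (6, 4), (6, 11), (6, 15), (7, 0), (7, 4), (7, 11), (7, 15)]
Unfold 4 (reflect across h@8): 64 holes -> [(0, 0), (0, 4), (0, 11), (0, 15), (1, 0), (1, 4), (1, 11), (1, 15), (2, 0), (2, 4), (2, 11), (2, 15), (3, 0), (3, 4), (3, 11), (3, 15), (4, 0), (4, 4), (4, 11), (4, 15), (5, 0), (5, 4), (5, 11), (5, 15), (6, 0), (6, 4), (6, 11), (6, 15), (7, 0), (7, 4), (7, 11), (7, 15), (8, 0), (8, 4), (8, 11), (8, 15), (9, 0), (9, 4), (9, 11), (9, 15), (10, 0), (10, 4), (10, 11), (10, 15), (11, 0), (11, 4), (11, 11), (11, 15), (12, 0), (12, 4), (12, 11), (12, 15), (13, 0), (13, 4), (13, 11), (13, 15), (14, 0), (14, 4), (14, 11), (14, 15), (15, 0), (15, 4), (15, 11), (15, 15)]

Answer: 64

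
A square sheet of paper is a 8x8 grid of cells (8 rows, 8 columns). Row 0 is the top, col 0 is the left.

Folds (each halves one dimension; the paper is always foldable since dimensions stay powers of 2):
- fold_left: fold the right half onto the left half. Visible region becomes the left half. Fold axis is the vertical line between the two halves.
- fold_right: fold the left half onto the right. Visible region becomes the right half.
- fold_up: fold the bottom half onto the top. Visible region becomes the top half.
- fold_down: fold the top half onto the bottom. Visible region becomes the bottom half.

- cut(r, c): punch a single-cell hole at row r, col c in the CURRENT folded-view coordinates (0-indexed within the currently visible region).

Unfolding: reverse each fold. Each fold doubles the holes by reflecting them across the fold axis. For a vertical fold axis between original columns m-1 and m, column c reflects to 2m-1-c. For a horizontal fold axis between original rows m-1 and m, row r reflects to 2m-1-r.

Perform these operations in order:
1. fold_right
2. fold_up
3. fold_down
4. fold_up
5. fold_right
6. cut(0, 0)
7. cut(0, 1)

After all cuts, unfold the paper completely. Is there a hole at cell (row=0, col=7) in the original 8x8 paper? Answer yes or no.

Op 1 fold_right: fold axis v@4; visible region now rows[0,8) x cols[4,8) = 8x4
Op 2 fold_up: fold axis h@4; visible region now rows[0,4) x cols[4,8) = 4x4
Op 3 fold_down: fold axis h@2; visible region now rows[2,4) x cols[4,8) = 2x4
Op 4 fold_up: fold axis h@3; visible region now rows[2,3) x cols[4,8) = 1x4
Op 5 fold_right: fold axis v@6; visible region now rows[2,3) x cols[6,8) = 1x2
Op 6 cut(0, 0): punch at orig (2,6); cuts so far [(2, 6)]; region rows[2,3) x cols[6,8) = 1x2
Op 7 cut(0, 1): punch at orig (2,7); cuts so far [(2, 6), (2, 7)]; region rows[2,3) x cols[6,8) = 1x2
Unfold 1 (reflect across v@6): 4 holes -> [(2, 4), (2, 5), (2, 6), (2, 7)]
Unfold 2 (reflect across h@3): 8 holes -> [(2, 4), (2, 5), (2, 6), (2, 7), (3, 4), (3, 5), (3, 6), (3, 7)]
Unfold 3 (reflect across h@2): 16 holes -> [(0, 4), (0, 5), (0, 6), (0, 7), (1, 4), (1, 5), (1, 6), (1, 7), (2, 4), (2, 5), (2, 6), (2, 7), (3, 4), (3, 5), (3, 6), (3, 7)]
Unfold 4 (reflect across h@4): 32 holes -> [(0, 4), (0, 5), (0, 6), (0, 7), (1, 4), (1, 5), (1, 6), (1, 7), (2, 4), (2, 5), (2, 6), (2, 7), (3, 4), (3, 5), (3, 6), (3, 7), (4, 4), (4, 5), (4, 6), (4, 7), (5, 4), (5, 5), (5, 6), (5, 7), (6, 4), (6, 5), (6, 6), (6, 7), (7, 4), (7, 5), (7, 6), (7, 7)]
Unfold 5 (reflect across v@4): 64 holes -> [(0, 0), (0, 1), (0, 2), (0, 3), (0, 4), (0, 5), (0, 6), (0, 7), (1, 0), (1, 1), (1, 2), (1, 3), (1, 4), (1, 5), (1, 6), (1, 7), (2, 0), (2, 1), (2, 2), (2, 3), (2, 4), (2, 5), (2, 6), (2, 7), (3, 0), (3, 1), (3, 2), (3, 3), (3, 4), (3, 5), (3, 6), (3, 7), (4, 0), (4, 1), (4, 2), (4, 3), (4, 4), (4, 5), (4, 6), (4, 7), (5, 0), (5, 1), (5, 2), (5, 3), (5, 4), (5, 5), (5, 6), (5, 7), (6, 0), (6, 1), (6, 2), (6, 3), (6, 4), (6, 5), (6, 6), (6, 7), (7, 0), (7, 1), (7, 2), (7, 3), (7, 4), (7, 5), (7, 6), (7, 7)]
Holes: [(0, 0), (0, 1), (0, 2), (0, 3), (0, 4), (0, 5), (0, 6), (0, 7), (1, 0), (1, 1), (1, 2), (1, 3), (1, 4), (1, 5), (1, 6), (1, 7), (2, 0), (2, 1), (2, 2), (2, 3), (2, 4), (2, 5), (2, 6), (2, 7), (3, 0), (3, 1), (3, 2), (3, 3), (3, 4), (3, 5), (3, 6), (3, 7), (4, 0), (4, 1), (4, 2), (4, 3), (4, 4), (4, 5), (4, 6), (4, 7), (5, 0), (5, 1), (5, 2), (5, 3), (5, 4), (5, 5), (5, 6), (5, 7), (6, 0), (6, 1), (6, 2), (6, 3), (6, 4), (6, 5), (6, 6), (6, 7), (7, 0), (7, 1), (7, 2), (7, 3), (7, 4), (7, 5), (7, 6), (7, 7)]

Answer: yes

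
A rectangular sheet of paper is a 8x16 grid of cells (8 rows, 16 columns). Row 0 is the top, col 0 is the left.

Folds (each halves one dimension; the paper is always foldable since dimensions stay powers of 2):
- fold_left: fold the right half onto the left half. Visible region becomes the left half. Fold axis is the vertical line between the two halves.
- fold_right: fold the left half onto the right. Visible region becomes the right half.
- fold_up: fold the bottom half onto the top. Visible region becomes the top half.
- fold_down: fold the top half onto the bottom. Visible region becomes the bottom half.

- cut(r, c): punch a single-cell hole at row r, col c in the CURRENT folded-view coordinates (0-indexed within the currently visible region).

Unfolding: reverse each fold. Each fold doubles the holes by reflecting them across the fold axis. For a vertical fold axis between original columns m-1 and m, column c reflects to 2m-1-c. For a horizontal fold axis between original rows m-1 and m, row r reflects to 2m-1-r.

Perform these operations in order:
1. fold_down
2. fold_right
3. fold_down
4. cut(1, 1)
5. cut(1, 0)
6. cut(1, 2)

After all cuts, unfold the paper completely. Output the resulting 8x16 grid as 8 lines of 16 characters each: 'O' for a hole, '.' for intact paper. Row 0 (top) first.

Answer: .....OOOOOO.....
................
................
.....OOOOOO.....
.....OOOOOO.....
................
................
.....OOOOOO.....

Derivation:
Op 1 fold_down: fold axis h@4; visible region now rows[4,8) x cols[0,16) = 4x16
Op 2 fold_right: fold axis v@8; visible region now rows[4,8) x cols[8,16) = 4x8
Op 3 fold_down: fold axis h@6; visible region now rows[6,8) x cols[8,16) = 2x8
Op 4 cut(1, 1): punch at orig (7,9); cuts so far [(7, 9)]; region rows[6,8) x cols[8,16) = 2x8
Op 5 cut(1, 0): punch at orig (7,8); cuts so far [(7, 8), (7, 9)]; region rows[6,8) x cols[8,16) = 2x8
Op 6 cut(1, 2): punch at orig (7,10); cuts so far [(7, 8), (7, 9), (7, 10)]; region rows[6,8) x cols[8,16) = 2x8
Unfold 1 (reflect across h@6): 6 holes -> [(4, 8), (4, 9), (4, 10), (7, 8), (7, 9), (7, 10)]
Unfold 2 (reflect across v@8): 12 holes -> [(4, 5), (4, 6), (4, 7), (4, 8), (4, 9), (4, 10), (7, 5), (7, 6), (7, 7), (7, 8), (7, 9), (7, 10)]
Unfold 3 (reflect across h@4): 24 holes -> [(0, 5), (0, 6), (0, 7), (0, 8), (0, 9), (0, 10), (3, 5), (3, 6), (3, 7), (3, 8), (3, 9), (3, 10), (4, 5), (4, 6), (4, 7), (4, 8), (4, 9), (4, 10), (7, 5), (7, 6), (7, 7), (7, 8), (7, 9), (7, 10)]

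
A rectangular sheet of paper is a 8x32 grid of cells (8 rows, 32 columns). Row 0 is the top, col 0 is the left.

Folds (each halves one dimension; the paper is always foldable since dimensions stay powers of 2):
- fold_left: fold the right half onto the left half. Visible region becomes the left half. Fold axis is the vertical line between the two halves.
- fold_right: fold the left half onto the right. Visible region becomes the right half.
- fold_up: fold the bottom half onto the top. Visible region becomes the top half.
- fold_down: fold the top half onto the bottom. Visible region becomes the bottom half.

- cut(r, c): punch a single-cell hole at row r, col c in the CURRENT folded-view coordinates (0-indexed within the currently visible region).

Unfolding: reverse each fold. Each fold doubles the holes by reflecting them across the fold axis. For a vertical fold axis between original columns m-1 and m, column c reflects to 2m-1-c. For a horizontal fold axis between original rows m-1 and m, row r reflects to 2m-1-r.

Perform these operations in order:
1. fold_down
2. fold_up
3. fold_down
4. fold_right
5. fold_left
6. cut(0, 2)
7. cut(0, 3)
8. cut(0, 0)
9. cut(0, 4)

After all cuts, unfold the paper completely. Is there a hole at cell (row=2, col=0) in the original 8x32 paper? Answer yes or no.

Op 1 fold_down: fold axis h@4; visible region now rows[4,8) x cols[0,32) = 4x32
Op 2 fold_up: fold axis h@6; visible region now rows[4,6) x cols[0,32) = 2x32
Op 3 fold_down: fold axis h@5; visible region now rows[5,6) x cols[0,32) = 1x32
Op 4 fold_right: fold axis v@16; visible region now rows[5,6) x cols[16,32) = 1x16
Op 5 fold_left: fold axis v@24; visible region now rows[5,6) x cols[16,24) = 1x8
Op 6 cut(0, 2): punch at orig (5,18); cuts so far [(5, 18)]; region rows[5,6) x cols[16,24) = 1x8
Op 7 cut(0, 3): punch at orig (5,19); cuts so far [(5, 18), (5, 19)]; region rows[5,6) x cols[16,24) = 1x8
Op 8 cut(0, 0): punch at orig (5,16); cuts so far [(5, 16), (5, 18), (5, 19)]; region rows[5,6) x cols[16,24) = 1x8
Op 9 cut(0, 4): punch at orig (5,20); cuts so far [(5, 16), (5, 18), (5, 19), (5, 20)]; region rows[5,6) x cols[16,24) = 1x8
Unfold 1 (reflect across v@24): 8 holes -> [(5, 16), (5, 18), (5, 19), (5, 20), (5, 27), (5, 28), (5, 29), (5, 31)]
Unfold 2 (reflect across v@16): 16 holes -> [(5, 0), (5, 2), (5, 3), (5, 4), (5, 11), (5, 12), (5, 13), (5, 15), (5, 16), (5, 18), (5, 19), (5, 20), (5, 27), (5, 28), (5, 29), (5, 31)]
Unfold 3 (reflect across h@5): 32 holes -> [(4, 0), (4, 2), (4, 3), (4, 4), (4, 11), (4, 12), (4, 13), (4, 15), (4, 16), (4, 18), (4, 19), (4, 20), (4, 27), (4, 28), (4, 29), (4, 31), (5, 0), (5, 2), (5, 3), (5, 4), (5, 11), (5, 12), (5, 13), (5, 15), (5, 16), (5, 18), (5, 19), (5, 20), (5, 27), (5, 28), (5, 29), (5, 31)]
Unfold 4 (reflect across h@6): 64 holes -> [(4, 0), (4, 2), (4, 3), (4, 4), (4, 11), (4, 12), (4, 13), (4, 15), (4, 16), (4, 18), (4, 19), (4, 20), (4, 27), (4, 28), (4, 29), (4, 31), (5, 0), (5, 2), (5, 3), (5, 4), (5, 11), (5, 12), (5, 13), (5, 15), (5, 16), (5, 18), (5, 19), (5, 20), (5, 27), (5, 28), (5, 29), (5, 31), (6, 0), (6, 2), (6, 3), (6, 4), (6, 11), (6, 12), (6, 13), (6, 15), (6, 16), (6, 18), (6, 19), (6, 20), (6, 27), (6, 28), (6, 29), (6, 31), (7, 0), (7, 2), (7, 3), (7, 4), (7, 11), (7, 12), (7, 13), (7, 15), (7, 16), (7, 18), (7, 19), (7, 20), (7, 27), (7, 28), (7, 29), (7, 31)]
Unfold 5 (reflect across h@4): 128 holes -> [(0, 0), (0, 2), (0, 3), (0, 4), (0, 11), (0, 12), (0, 13), (0, 15), (0, 16), (0, 18), (0, 19), (0, 20), (0, 27), (0, 28), (0, 29), (0, 31), (1, 0), (1, 2), (1, 3), (1, 4), (1, 11), (1, 12), (1, 13), (1, 15), (1, 16), (1, 18), (1, 19), (1, 20), (1, 27), (1, 28), (1, 29), (1, 31), (2, 0), (2, 2), (2, 3), (2, 4), (2, 11), (2, 12), (2, 13), (2, 15), (2, 16), (2, 18), (2, 19), (2, 20), (2, 27), (2, 28), (2, 29), (2, 31), (3, 0), (3, 2), (3, 3), (3, 4), (3, 11), (3, 12), (3, 13), (3, 15), (3, 16), (3, 18), (3, 19), (3, 20), (3, 27), (3, 28), (3, 29), (3, 31), (4, 0), (4, 2), (4, 3), (4, 4), (4, 11), (4, 12), (4, 13), (4, 15), (4, 16), (4, 18), (4, 19), (4, 20), (4, 27), (4, 28), (4, 29), (4, 31), (5, 0), (5, 2), (5, 3), (5, 4), (5, 11), (5, 12), (5, 13), (5, 15), (5, 16), (5, 18), (5, 19), (5, 20), (5, 27), (5, 28), (5, 29), (5, 31), (6, 0), (6, 2), (6, 3), (6, 4), (6, 11), (6, 12), (6, 13), (6, 15), (6, 16), (6, 18), (6, 19), (6, 20), (6, 27), (6, 28), (6, 29), (6, 31), (7, 0), (7, 2), (7, 3), (7, 4), (7, 11), (7, 12), (7, 13), (7, 15), (7, 16), (7, 18), (7, 19), (7, 20), (7, 27), (7, 28), (7, 29), (7, 31)]
Holes: [(0, 0), (0, 2), (0, 3), (0, 4), (0, 11), (0, 12), (0, 13), (0, 15), (0, 16), (0, 18), (0, 19), (0, 20), (0, 27), (0, 28), (0, 29), (0, 31), (1, 0), (1, 2), (1, 3), (1, 4), (1, 11), (1, 12), (1, 13), (1, 15), (1, 16), (1, 18), (1, 19), (1, 20), (1, 27), (1, 28), (1, 29), (1, 31), (2, 0), (2, 2), (2, 3), (2, 4), (2, 11), (2, 12), (2, 13), (2, 15), (2, 16), (2, 18), (2, 19), (2, 20), (2, 27), (2, 28), (2, 29), (2, 31), (3, 0), (3, 2), (3, 3), (3, 4), (3, 11), (3, 12), (3, 13), (3, 15), (3, 16), (3, 18), (3, 19), (3, 20), (3, 27), (3, 28), (3, 29), (3, 31), (4, 0), (4, 2), (4, 3), (4, 4), (4, 11), (4, 12), (4, 13), (4, 15), (4, 16), (4, 18), (4, 19), (4, 20), (4, 27), (4, 28), (4, 29), (4, 31), (5, 0), (5, 2), (5, 3), (5, 4), (5, 11), (5, 12), (5, 13), (5, 15), (5, 16), (5, 18), (5, 19), (5, 20), (5, 27), (5, 28), (5, 29), (5, 31), (6, 0), (6, 2), (6, 3), (6, 4), (6, 11), (6, 12), (6, 13), (6, 15), (6, 16), (6, 18), (6, 19), (6, 20), (6, 27), (6, 28), (6, 29), (6, 31), (7, 0), (7, 2), (7, 3), (7, 4), (7, 11), (7, 12), (7, 13), (7, 15), (7, 16), (7, 18), (7, 19), (7, 20), (7, 27), (7, 28), (7, 29), (7, 31)]

Answer: yes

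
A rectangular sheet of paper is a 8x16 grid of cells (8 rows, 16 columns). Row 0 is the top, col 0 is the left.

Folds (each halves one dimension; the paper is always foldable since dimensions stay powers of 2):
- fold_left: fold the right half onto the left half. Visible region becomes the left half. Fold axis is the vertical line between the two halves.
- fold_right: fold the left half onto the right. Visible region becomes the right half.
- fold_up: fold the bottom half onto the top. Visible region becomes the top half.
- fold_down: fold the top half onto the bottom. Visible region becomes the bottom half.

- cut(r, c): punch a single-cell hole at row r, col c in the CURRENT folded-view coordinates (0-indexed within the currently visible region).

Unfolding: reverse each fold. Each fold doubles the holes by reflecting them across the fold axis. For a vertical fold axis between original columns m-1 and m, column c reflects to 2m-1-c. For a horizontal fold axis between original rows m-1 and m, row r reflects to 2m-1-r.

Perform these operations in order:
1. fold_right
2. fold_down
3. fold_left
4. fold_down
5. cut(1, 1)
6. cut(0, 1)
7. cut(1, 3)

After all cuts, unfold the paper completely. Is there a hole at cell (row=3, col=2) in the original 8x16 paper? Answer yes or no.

Op 1 fold_right: fold axis v@8; visible region now rows[0,8) x cols[8,16) = 8x8
Op 2 fold_down: fold axis h@4; visible region now rows[4,8) x cols[8,16) = 4x8
Op 3 fold_left: fold axis v@12; visible region now rows[4,8) x cols[8,12) = 4x4
Op 4 fold_down: fold axis h@6; visible region now rows[6,8) x cols[8,12) = 2x4
Op 5 cut(1, 1): punch at orig (7,9); cuts so far [(7, 9)]; region rows[6,8) x cols[8,12) = 2x4
Op 6 cut(0, 1): punch at orig (6,9); cuts so far [(6, 9), (7, 9)]; region rows[6,8) x cols[8,12) = 2x4
Op 7 cut(1, 3): punch at orig (7,11); cuts so far [(6, 9), (7, 9), (7, 11)]; region rows[6,8) x cols[8,12) = 2x4
Unfold 1 (reflect across h@6): 6 holes -> [(4, 9), (4, 11), (5, 9), (6, 9), (7, 9), (7, 11)]
Unfold 2 (reflect across v@12): 12 holes -> [(4, 9), (4, 11), (4, 12), (4, 14), (5, 9), (5, 14), (6, 9), (6, 14), (7, 9), (7, 11), (7, 12), (7, 14)]
Unfold 3 (reflect across h@4): 24 holes -> [(0, 9), (0, 11), (0, 12), (0, 14), (1, 9), (1, 14), (2, 9), (2, 14), (3, 9), (3, 11), (3, 12), (3, 14), (4, 9), (4, 11), (4, 12), (4, 14), (5, 9), (5, 14), (6, 9), (6, 14), (7, 9), (7, 11), (7, 12), (7, 14)]
Unfold 4 (reflect across v@8): 48 holes -> [(0, 1), (0, 3), (0, 4), (0, 6), (0, 9), (0, 11), (0, 12), (0, 14), (1, 1), (1, 6), (1, 9), (1, 14), (2, 1), (2, 6), (2, 9), (2, 14), (3, 1), (3, 3), (3, 4), (3, 6), (3, 9), (3, 11), (3, 12), (3, 14), (4, 1), (4, 3), (4, 4), (4, 6), (4, 9), (4, 11), (4, 12), (4, 14), (5, 1), (5, 6), (5, 9), (5, 14), (6, 1), (6, 6), (6, 9), (6, 14), (7, 1), (7, 3), (7, 4), (7, 6), (7, 9), (7, 11), (7, 12), (7, 14)]
Holes: [(0, 1), (0, 3), (0, 4), (0, 6), (0, 9), (0, 11), (0, 12), (0, 14), (1, 1), (1, 6), (1, 9), (1, 14), (2, 1), (2, 6), (2, 9), (2, 14), (3, 1), (3, 3), (3, 4), (3, 6), (3, 9), (3, 11), (3, 12), (3, 14), (4, 1), (4, 3), (4, 4), (4, 6), (4, 9), (4, 11), (4, 12), (4, 14), (5, 1), (5, 6), (5, 9), (5, 14), (6, 1), (6, 6), (6, 9), (6, 14), (7, 1), (7, 3), (7, 4), (7, 6), (7, 9), (7, 11), (7, 12), (7, 14)]

Answer: no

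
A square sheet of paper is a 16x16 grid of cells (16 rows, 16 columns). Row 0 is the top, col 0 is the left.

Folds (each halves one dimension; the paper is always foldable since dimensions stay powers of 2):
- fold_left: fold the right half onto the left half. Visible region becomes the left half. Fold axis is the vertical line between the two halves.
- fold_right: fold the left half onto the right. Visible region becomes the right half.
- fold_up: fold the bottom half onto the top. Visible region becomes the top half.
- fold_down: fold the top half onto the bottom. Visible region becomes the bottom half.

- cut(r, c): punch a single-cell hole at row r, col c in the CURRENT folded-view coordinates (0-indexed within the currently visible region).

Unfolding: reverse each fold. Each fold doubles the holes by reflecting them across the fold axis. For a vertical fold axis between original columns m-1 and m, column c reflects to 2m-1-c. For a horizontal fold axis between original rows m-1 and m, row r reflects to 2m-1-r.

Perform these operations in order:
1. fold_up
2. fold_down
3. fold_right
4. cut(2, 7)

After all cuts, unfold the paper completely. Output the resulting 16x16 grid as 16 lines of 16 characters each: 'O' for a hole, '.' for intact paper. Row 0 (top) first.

Op 1 fold_up: fold axis h@8; visible region now rows[0,8) x cols[0,16) = 8x16
Op 2 fold_down: fold axis h@4; visible region now rows[4,8) x cols[0,16) = 4x16
Op 3 fold_right: fold axis v@8; visible region now rows[4,8) x cols[8,16) = 4x8
Op 4 cut(2, 7): punch at orig (6,15); cuts so far [(6, 15)]; region rows[4,8) x cols[8,16) = 4x8
Unfold 1 (reflect across v@8): 2 holes -> [(6, 0), (6, 15)]
Unfold 2 (reflect across h@4): 4 holes -> [(1, 0), (1, 15), (6, 0), (6, 15)]
Unfold 3 (reflect across h@8): 8 holes -> [(1, 0), (1, 15), (6, 0), (6, 15), (9, 0), (9, 15), (14, 0), (14, 15)]

Answer: ................
O..............O
................
................
................
................
O..............O
................
................
O..............O
................
................
................
................
O..............O
................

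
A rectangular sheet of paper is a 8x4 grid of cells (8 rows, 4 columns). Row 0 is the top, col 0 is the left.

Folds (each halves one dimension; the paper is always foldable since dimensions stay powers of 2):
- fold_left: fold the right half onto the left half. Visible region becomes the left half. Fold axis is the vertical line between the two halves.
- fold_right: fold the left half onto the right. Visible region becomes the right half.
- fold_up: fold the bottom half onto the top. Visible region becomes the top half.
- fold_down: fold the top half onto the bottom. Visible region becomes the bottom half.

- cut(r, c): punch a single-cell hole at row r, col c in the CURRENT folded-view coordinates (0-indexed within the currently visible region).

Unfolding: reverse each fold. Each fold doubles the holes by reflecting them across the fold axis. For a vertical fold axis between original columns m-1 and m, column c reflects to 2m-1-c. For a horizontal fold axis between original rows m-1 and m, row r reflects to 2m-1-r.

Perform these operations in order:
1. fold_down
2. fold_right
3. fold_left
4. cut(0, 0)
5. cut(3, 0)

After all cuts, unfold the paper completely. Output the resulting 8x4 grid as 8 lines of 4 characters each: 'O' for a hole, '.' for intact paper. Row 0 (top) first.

Answer: OOOO
....
....
OOOO
OOOO
....
....
OOOO

Derivation:
Op 1 fold_down: fold axis h@4; visible region now rows[4,8) x cols[0,4) = 4x4
Op 2 fold_right: fold axis v@2; visible region now rows[4,8) x cols[2,4) = 4x2
Op 3 fold_left: fold axis v@3; visible region now rows[4,8) x cols[2,3) = 4x1
Op 4 cut(0, 0): punch at orig (4,2); cuts so far [(4, 2)]; region rows[4,8) x cols[2,3) = 4x1
Op 5 cut(3, 0): punch at orig (7,2); cuts so far [(4, 2), (7, 2)]; region rows[4,8) x cols[2,3) = 4x1
Unfold 1 (reflect across v@3): 4 holes -> [(4, 2), (4, 3), (7, 2), (7, 3)]
Unfold 2 (reflect across v@2): 8 holes -> [(4, 0), (4, 1), (4, 2), (4, 3), (7, 0), (7, 1), (7, 2), (7, 3)]
Unfold 3 (reflect across h@4): 16 holes -> [(0, 0), (0, 1), (0, 2), (0, 3), (3, 0), (3, 1), (3, 2), (3, 3), (4, 0), (4, 1), (4, 2), (4, 3), (7, 0), (7, 1), (7, 2), (7, 3)]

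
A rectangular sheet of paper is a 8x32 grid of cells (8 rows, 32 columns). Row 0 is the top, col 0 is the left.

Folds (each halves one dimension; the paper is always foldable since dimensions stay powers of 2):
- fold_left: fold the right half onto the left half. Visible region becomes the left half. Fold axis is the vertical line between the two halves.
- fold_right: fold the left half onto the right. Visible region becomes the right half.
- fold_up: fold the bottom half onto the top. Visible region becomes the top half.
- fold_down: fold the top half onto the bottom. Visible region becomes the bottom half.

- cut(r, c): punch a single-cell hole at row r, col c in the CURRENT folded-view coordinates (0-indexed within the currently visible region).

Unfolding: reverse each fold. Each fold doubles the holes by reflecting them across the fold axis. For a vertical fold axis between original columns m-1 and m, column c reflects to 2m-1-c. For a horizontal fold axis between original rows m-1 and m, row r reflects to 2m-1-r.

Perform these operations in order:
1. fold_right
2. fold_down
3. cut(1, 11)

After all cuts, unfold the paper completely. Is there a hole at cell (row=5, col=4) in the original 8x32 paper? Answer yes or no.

Answer: yes

Derivation:
Op 1 fold_right: fold axis v@16; visible region now rows[0,8) x cols[16,32) = 8x16
Op 2 fold_down: fold axis h@4; visible region now rows[4,8) x cols[16,32) = 4x16
Op 3 cut(1, 11): punch at orig (5,27); cuts so far [(5, 27)]; region rows[4,8) x cols[16,32) = 4x16
Unfold 1 (reflect across h@4): 2 holes -> [(2, 27), (5, 27)]
Unfold 2 (reflect across v@16): 4 holes -> [(2, 4), (2, 27), (5, 4), (5, 27)]
Holes: [(2, 4), (2, 27), (5, 4), (5, 27)]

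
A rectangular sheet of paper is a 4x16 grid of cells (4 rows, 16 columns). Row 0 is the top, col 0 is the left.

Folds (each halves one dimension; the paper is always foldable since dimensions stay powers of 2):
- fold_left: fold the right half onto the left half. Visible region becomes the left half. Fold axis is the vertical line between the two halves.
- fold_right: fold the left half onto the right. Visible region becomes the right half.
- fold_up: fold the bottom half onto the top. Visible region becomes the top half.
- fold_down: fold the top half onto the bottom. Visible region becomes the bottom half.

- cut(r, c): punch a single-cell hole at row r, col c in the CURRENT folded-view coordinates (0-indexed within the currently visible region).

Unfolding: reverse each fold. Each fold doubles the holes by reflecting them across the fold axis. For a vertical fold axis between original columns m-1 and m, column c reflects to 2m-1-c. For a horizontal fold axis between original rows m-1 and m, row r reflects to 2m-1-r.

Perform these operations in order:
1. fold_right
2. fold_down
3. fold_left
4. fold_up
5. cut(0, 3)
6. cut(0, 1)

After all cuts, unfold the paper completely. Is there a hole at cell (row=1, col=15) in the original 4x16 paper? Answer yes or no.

Op 1 fold_right: fold axis v@8; visible region now rows[0,4) x cols[8,16) = 4x8
Op 2 fold_down: fold axis h@2; visible region now rows[2,4) x cols[8,16) = 2x8
Op 3 fold_left: fold axis v@12; visible region now rows[2,4) x cols[8,12) = 2x4
Op 4 fold_up: fold axis h@3; visible region now rows[2,3) x cols[8,12) = 1x4
Op 5 cut(0, 3): punch at orig (2,11); cuts so far [(2, 11)]; region rows[2,3) x cols[8,12) = 1x4
Op 6 cut(0, 1): punch at orig (2,9); cuts so far [(2, 9), (2, 11)]; region rows[2,3) x cols[8,12) = 1x4
Unfold 1 (reflect across h@3): 4 holes -> [(2, 9), (2, 11), (3, 9), (3, 11)]
Unfold 2 (reflect across v@12): 8 holes -> [(2, 9), (2, 11), (2, 12), (2, 14), (3, 9), (3, 11), (3, 12), (3, 14)]
Unfold 3 (reflect across h@2): 16 holes -> [(0, 9), (0, 11), (0, 12), (0, 14), (1, 9), (1, 11), (1, 12), (1, 14), (2, 9), (2, 11), (2, 12), (2, 14), (3, 9), (3, 11), (3, 12), (3, 14)]
Unfold 4 (reflect across v@8): 32 holes -> [(0, 1), (0, 3), (0, 4), (0, 6), (0, 9), (0, 11), (0, 12), (0, 14), (1, 1), (1, 3), (1, 4), (1, 6), (1, 9), (1, 11), (1, 12), (1, 14), (2, 1), (2, 3), (2, 4), (2, 6), (2, 9), (2, 11), (2, 12), (2, 14), (3, 1), (3, 3), (3, 4), (3, 6), (3, 9), (3, 11), (3, 12), (3, 14)]
Holes: [(0, 1), (0, 3), (0, 4), (0, 6), (0, 9), (0, 11), (0, 12), (0, 14), (1, 1), (1, 3), (1, 4), (1, 6), (1, 9), (1, 11), (1, 12), (1, 14), (2, 1), (2, 3), (2, 4), (2, 6), (2, 9), (2, 11), (2, 12), (2, 14), (3, 1), (3, 3), (3, 4), (3, 6), (3, 9), (3, 11), (3, 12), (3, 14)]

Answer: no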